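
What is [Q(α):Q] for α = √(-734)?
[Q(α):Q] = 2

[Q(α):Q] equals the degree of the minimal polynomial of α. Here α^2 = -734 and x^2 + 734 is irreducible (d = -734 is squarefree, ≠ 1, hence not a square), so deg(m_α) = 2. Thus [Q(α):Q] = 2.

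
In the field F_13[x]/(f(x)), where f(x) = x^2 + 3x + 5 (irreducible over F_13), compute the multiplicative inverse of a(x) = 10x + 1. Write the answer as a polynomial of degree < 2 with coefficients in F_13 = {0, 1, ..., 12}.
a(x)^(-1) ≡ x + 12 (mod f(x))

Since f is irreducible over F_13, F_13[x]/(f) is a field and a(x) ≠ 0 has an inverse. Apply the extended Euclidean algorithm to f(x) and a(x) in F_13[x]: f(x) = (4x + 9)·a(x) + (9). The last nonzero remainder is the constant 9 = gcd(f, a) in F_13. Back-substituting through the division chain expresses 9 = s(x)·a(x) + t(x)·f(x) with s(x) ≡ 9x + 4 (mod f), so (9x + 4)·a(x) ≡ 9 (mod f). Multiplying by 9^(-1) ≡ 3 in F_13 gives a(x)^(-1) ≡ 3·(9x + 4) ≡ x + 12 (mod f). Check: (10x + 1)·(x + 12) = 10x^2 + 4x + 12 ≡ 1 (mod x^2 + 3x + 5).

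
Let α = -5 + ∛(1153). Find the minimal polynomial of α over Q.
m_α(x) = x^3 + 15x^2 + 75x - 1028

Set β = α + 5 = ∛(1153), so β^3 = 1153. Then (α + 5)^3 - 1153 = 0, i.e. α is a root of g(x) = (x + 5)^3 - 1153 = x^3 + 15x^2 + 75x - 1028. Since g(x) = h(x + 5) where h(x) = x^3 - 1153, and h is irreducible over Q (because 1153 is not a perfect cube, so h has no rational root, and a monic cubic with no rational root is irreducible), g is also irreducible (irreducibility is preserved under the substitution x → x + 5). Hence m_α(x) = x^3 + 15x^2 + 75x - 1028.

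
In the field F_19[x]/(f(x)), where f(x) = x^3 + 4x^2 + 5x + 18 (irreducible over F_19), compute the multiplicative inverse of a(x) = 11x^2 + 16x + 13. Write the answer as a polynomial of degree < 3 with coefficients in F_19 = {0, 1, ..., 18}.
a(x)^(-1) ≡ 8x^2 + 16x + 14 (mod f(x))

Since f is irreducible over F_19, F_19[x]/(f) is a field and a(x) ≠ 0 has an inverse. Apply the extended Euclidean algorithm to f(x) and a(x) in F_19[x]: f(x) = (7x + 4)·a(x) + (2x + 4);  a(x) = (15x + 16)·(2x + 4) + (6). The last nonzero remainder is the constant 6 = gcd(f, a) in F_19. Back-substituting through the division chain expresses 6 = s(x)·a(x) + t(x)·f(x) with s(x) ≡ 10x^2 + x + 8 (mod f), so (10x^2 + x + 8)·a(x) ≡ 6 (mod f). Multiplying by 6^(-1) ≡ 16 in F_19 gives a(x)^(-1) ≡ 16·(10x^2 + x + 8) ≡ 8x^2 + 16x + 14 (mod f). Check: (11x^2 + 16x + 13)·(8x^2 + 16x + 14) = 12x^4 + x^2 + 14x + 11 ≡ 1 (mod x^3 + 4x^2 + 5x + 18).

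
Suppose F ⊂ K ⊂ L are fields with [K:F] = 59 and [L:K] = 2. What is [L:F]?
[L:F] = 118

The tower law says that for any tower of field extensions F ⊂ K ⊂ L with finite degrees, [L:F] = [L:K] · [K:F]. Here this gives [L:F] = 2 · 59 = 118.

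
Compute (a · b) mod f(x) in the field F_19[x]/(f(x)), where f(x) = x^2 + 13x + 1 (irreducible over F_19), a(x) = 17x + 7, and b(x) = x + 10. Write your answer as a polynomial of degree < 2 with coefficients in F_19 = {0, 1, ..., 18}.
a · b ≡ 13x + 15 (mod f(x))

Multiply in F_19[x]: a(x)·b(x) = (17x + 7)·(x + 10) = 17x^2 + 6x + 13. This has degree ≥ 2, so divide by f(x) over F_19: 17x^2 + 6x + 13 = (17)·(x^2 + 13x + 1) + (13x + 15). Hence a·b ≡ 13x + 15 (mod f). (F_19[x]/(f) is a field with 19^2 = 361 elements since f is irreducible of degree 2.)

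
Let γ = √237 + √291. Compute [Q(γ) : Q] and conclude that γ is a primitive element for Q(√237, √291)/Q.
[Q(γ) : Q] = 4 (equivalently, Q(γ) = Q(√237, √291))

Obviously Q(γ) ⊆ Q(√237, √291), and [Q(√237, √291):Q] = 4 (since 237, 291 are distinct squarefree integers > 1 with 68967 not a perfect square). To show equality we compute the minimal polynomial of γ. From γ = √237 + √291: γ^2 = 237 + 2√(68967) + 291 = 528 + 2√(68967), so γ^2 - 528 = 2√(68967); squaring, (γ^2 - 528)^2 = 4·68967, i.e. γ^4 - 1056γ^2 + 278784 - 275868 = 0, i.e. γ^4 - 1056γ^2 + 2916 = 0. So γ is a root of x^4 - 1056x^2 + 2916. This polynomial is irreducible over Q: it has no rational root (each ±√237 ± √291 is irrational), and any factorization into two quadratics over Q would force √(68967) ∈ Q (pairing opposite roots) or √237, √291 ∈ Q (other pairings), all impossible. Hence [Q(γ):Q] = 4 = [Q(√237, √291):Q], so Q(γ) = Q(√237, √291).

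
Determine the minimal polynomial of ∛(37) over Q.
m_α(x) = x^3 - 37

α satisfies α^3 = 37, so x^3 - 37 annihilates α. By the rational root test, a rational root p/q (in lowest terms) of x^3 - 37 would satisfy p^3 = 37 q^3, forcing q = 1 and p^3 = 37; but 37 is not a perfect cube, contradiction. A monic cubic over Q with no rational root is irreducible (any nontrivial factorization would include a linear factor). Hence x^3 - 37 is the minimal polynomial of α, and in particular [Q(α):Q] = 3.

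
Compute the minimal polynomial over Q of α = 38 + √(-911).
m_α(x) = x^2 - 76x + 2355

From α - 38 = √(-911), squaring gives (α - 38)^2 = -911, i.e. α^2 - 76α + 1444 = -911, so α^2 - 76α + 2355 = 0. The discriminant of x^2 - 76x + 2355 is (-76)^2 - 4·(2355) = 5776 - 9420 = -3644, and 4·(-911) is not a perfect square in Q since -911 is squarefree and ≠ 1. Hence x^2 - 76x + 2355 is irreducible over Q and is the minimal polynomial of α.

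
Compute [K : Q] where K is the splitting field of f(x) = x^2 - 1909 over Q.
[K : Q] = 2

f(x) = x^2 - 1909 factors as (x - √1909)(x + √1909). The splitting field is K = Q(√1909). Since 1909 is squarefree and > 1, it is not a perfect square, so x^2 - 1909 is irreducible over Q and [Q(√1909) : Q] = 2. Hence [K : Q] = 2.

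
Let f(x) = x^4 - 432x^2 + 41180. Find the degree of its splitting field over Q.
[K : Q] = 4

Solving the quadratic in x^2: x^2 = (432 ± √(432^2 - 4·41180))/2 = (432 ± √21904)/2 = (432 ± 148)/2, giving x^2 = 290 or x^2 = 142. So f(x) = (x^2 - 290)(x^2 - 142) and the roots of f are ±√290, ±√142. Hence the splitting field is K = Q(√290, √142). Since 290 and 142 are distinct squarefree integers > 1, their product 41180 is not a perfect square, so √142 ∉ Q(√290). By the tower law [K:Q] = [Q(√290,√142):Q(√290)] · [Q(√290):Q] = 2 · 2 = 4.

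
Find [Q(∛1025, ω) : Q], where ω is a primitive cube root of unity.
[Q(∛1025, ω) : Q] = 6

[Q(∛1025):Q] = 3 (min poly x^3 - 1025, irreducible since 1025 is not a perfect cube). [Q(ω):Q] = 2 (min poly x^2 + x + 1). Since Q(∛1025) ⊂ R and ω ∉ R, we have ω ∉ Q(∛1025), so x^2 + x + 1 remains irreducible over Q(∛1025) and [Q(∛1025, ω) : Q(∛1025)] = 2. By the tower law, [Q(∛1025, ω) : Q] = 3 · 2 = 6. (In fact Q(∛1025, ω) is the splitting field of x^3 - 1025 over Q.)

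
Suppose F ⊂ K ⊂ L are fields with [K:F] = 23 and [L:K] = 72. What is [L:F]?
[L:F] = 1656

The tower law says that for any tower of field extensions F ⊂ K ⊂ L with finite degrees, [L:F] = [L:K] · [K:F]. Here this gives [L:F] = 72 · 23 = 1656.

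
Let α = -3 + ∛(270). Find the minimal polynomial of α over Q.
m_α(x) = x^3 + 9x^2 + 27x - 243

Set β = α + 3 = ∛(270), so β^3 = 270. Then (α + 3)^3 - 270 = 0, i.e. α is a root of g(x) = (x + 3)^3 - 270 = x^3 + 9x^2 + 27x - 243. Since g(x) = h(x + 3) where h(x) = x^3 - 270, and h is irreducible over Q (because 270 is not a perfect cube, so h has no rational root, and a monic cubic with no rational root is irreducible), g is also irreducible (irreducibility is preserved under the substitution x → x + 3). Hence m_α(x) = x^3 + 9x^2 + 27x - 243.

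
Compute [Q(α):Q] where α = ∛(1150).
[Q(α):Q] = 3

The minimal polynomial of α is x^3 - 1150, irreducible over Q since 1150 is not a perfect cube (so x^3 - 1150 has no rational root). Hence [Q(α):Q] = deg(m_α) = 3.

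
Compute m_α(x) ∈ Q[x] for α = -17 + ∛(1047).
m_α(x) = x^3 + 51x^2 + 867x + 3866

Set β = α + 17 = ∛(1047), so β^3 = 1047. Then (α + 17)^3 - 1047 = 0, i.e. α is a root of g(x) = (x + 17)^3 - 1047 = x^3 + 51x^2 + 867x + 3866. Since g(x) = h(x + 17) where h(x) = x^3 - 1047, and h is irreducible over Q (because 1047 is not a perfect cube, so h has no rational root, and a monic cubic with no rational root is irreducible), g is also irreducible (irreducibility is preserved under the substitution x → x + 17). Hence m_α(x) = x^3 + 51x^2 + 867x + 3866.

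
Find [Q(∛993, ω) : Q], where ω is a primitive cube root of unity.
[Q(∛993, ω) : Q] = 6

[Q(∛993):Q] = 3 (min poly x^3 - 993, irreducible since 993 is not a perfect cube). [Q(ω):Q] = 2 (min poly x^2 + x + 1). Since Q(∛993) ⊂ R and ω ∉ R, we have ω ∉ Q(∛993), so x^2 + x + 1 remains irreducible over Q(∛993) and [Q(∛993, ω) : Q(∛993)] = 2. By the tower law, [Q(∛993, ω) : Q] = 3 · 2 = 6. (In fact Q(∛993, ω) is the splitting field of x^3 - 993 over Q.)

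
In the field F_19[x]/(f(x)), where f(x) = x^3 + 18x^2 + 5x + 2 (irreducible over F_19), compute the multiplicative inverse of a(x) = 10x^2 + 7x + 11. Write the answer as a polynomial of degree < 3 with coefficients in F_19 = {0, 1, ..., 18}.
a(x)^(-1) ≡ 8x^2 + 6x + 15 (mod f(x))

Since f is irreducible over F_19, F_19[x]/(f) is a field and a(x) ≠ 0 has an inverse. Apply the extended Euclidean algorithm to f(x) and a(x) in F_19[x]: f(x) = (2x + 8)·a(x) + (3x + 9);  a(x) = (16x + 5)·(3x + 9) + (4). The last nonzero remainder is the constant 4 = gcd(f, a) in F_19. Back-substituting through the division chain expresses 4 = s(x)·a(x) + t(x)·f(x) with s(x) ≡ 13x^2 + 5x + 3 (mod f), so (13x^2 + 5x + 3)·a(x) ≡ 4 (mod f). Multiplying by 4^(-1) ≡ 5 in F_19 gives a(x)^(-1) ≡ 5·(13x^2 + 5x + 3) ≡ 8x^2 + 6x + 15 (mod f). Check: (10x^2 + 7x + 11)·(8x^2 + 6x + 15) = 4x^4 + 2x^3 + 14x^2 + 13 ≡ 1 (mod x^3 + 18x^2 + 5x + 2).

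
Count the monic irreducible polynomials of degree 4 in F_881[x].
There are 150606280440 monic irreducible polynomials of degree 4 over F_881

Each element of F_{881^4} that lies in no proper subfield is a root of exactly one monic irreducible of degree 4 over F_881, and each such polynomial has 4 distinct roots in F_{881^4}. By Möbius inversion the count is N_881(4) = (1/4) Σ_{d|4} μ(4/d) · 881^d = (1/4)(μ(4)·881^1 + μ(2)·881^2 + μ(1)·881^4) = 602425121760/4 = 150606280440.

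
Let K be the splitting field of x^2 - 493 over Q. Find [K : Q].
[K : Q] = 2

f(x) = x^2 - 493 factors as (x - √493)(x + √493). The splitting field is K = Q(√493). Since 493 is squarefree and > 1, it is not a perfect square, so x^2 - 493 is irreducible over Q and [Q(√493) : Q] = 2. Hence [K : Q] = 2.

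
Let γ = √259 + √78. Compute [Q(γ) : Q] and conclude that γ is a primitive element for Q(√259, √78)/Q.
[Q(γ) : Q] = 4 (equivalently, Q(γ) = Q(√259, √78))

Obviously Q(γ) ⊆ Q(√259, √78), and [Q(√259, √78):Q] = 4 (since 259, 78 are distinct squarefree integers > 1 with 20202 not a perfect square). To show equality we compute the minimal polynomial of γ. From γ = √259 + √78: γ^2 = 259 + 2√(20202) + 78 = 337 + 2√(20202), so γ^2 - 337 = 2√(20202); squaring, (γ^2 - 337)^2 = 4·20202, i.e. γ^4 - 674γ^2 + 113569 - 80808 = 0, i.e. γ^4 - 674γ^2 + 32761 = 0. So γ is a root of x^4 - 674x^2 + 32761. This polynomial is irreducible over Q: it has no rational root (each ±√259 ± √78 is irrational), and any factorization into two quadratics over Q would force √(20202) ∈ Q (pairing opposite roots) or √259, √78 ∈ Q (other pairings), all impossible. Hence [Q(γ):Q] = 4 = [Q(√259, √78):Q], so Q(γ) = Q(√259, √78).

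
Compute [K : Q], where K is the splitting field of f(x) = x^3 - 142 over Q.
[K : Q] = 6

The roots of x^3 - 142 are ∛142, ω∛142, ω^2∛142 where ω = e^(2πi/3) is a primitive cube root of unity, so K = Q(∛142, ω). Now [Q(∛142):Q] = 3 (since 142 is not a perfect cube, x^3 - 142 is irreducible) and [Q(ω):Q] = 2. Both 2 and 3 divide [K:Q], and [K:Q] ≤ 3·2 = 6, so [K:Q] = 6. (Equivalently: Q(∛142) ⊂ R but ω ∉ R, so [K : Q(∛142)] = 2.)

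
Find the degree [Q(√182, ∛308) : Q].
[Q(√182, ∛308) : Q] = 6

Let L = Q(√182, ∛308). Since Q(√182) ⊂ L and [Q(√182):Q] = 2, the tower law gives 2 | [L:Q]. Likewise Q(∛308) ⊂ L with [Q(∛308):Q] = 3 (because 308 is not a perfect cube), so 3 | [L:Q]. As gcd(2,3) = 1, [L:Q] is divisible by 6. Conversely L is generated over Q by √182 and ∛308, so [L:Q] ≤ 2·3 = 6. Therefore [Q(√182, ∛308) : Q] = 6.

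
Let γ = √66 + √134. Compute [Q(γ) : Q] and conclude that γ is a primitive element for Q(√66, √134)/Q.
[Q(γ) : Q] = 4 (equivalently, Q(γ) = Q(√66, √134))

Obviously Q(γ) ⊆ Q(√66, √134), and [Q(√66, √134):Q] = 4 (since 66, 134 are distinct squarefree integers > 1 with 8844 not a perfect square). To show equality we compute the minimal polynomial of γ. From γ = √66 + √134: γ^2 = 66 + 2√(8844) + 134 = 200 + 2√(8844), so γ^2 - 200 = 2√(8844); squaring, (γ^2 - 200)^2 = 4·8844, i.e. γ^4 - 400γ^2 + 40000 - 35376 = 0, i.e. γ^4 - 400γ^2 + 4624 = 0. So γ is a root of x^4 - 400x^2 + 4624. This polynomial is irreducible over Q: it has no rational root (each ±√66 ± √134 is irrational), and any factorization into two quadratics over Q would force √(8844) ∈ Q (pairing opposite roots) or √66, √134 ∈ Q (other pairings), all impossible. Hence [Q(γ):Q] = 4 = [Q(√66, √134):Q], so Q(γ) = Q(√66, √134).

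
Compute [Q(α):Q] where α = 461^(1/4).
[Q(α):Q] = 4

α is a root of x^4 - 461. By Eisenstein's criterion at the prime p = 461 (which divides the constant term 461 but p^2 = 212521 does not, since 461 is squarefree), x^4 - 461 is irreducible over Q. Hence [Q(α):Q] = 4.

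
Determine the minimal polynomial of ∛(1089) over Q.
m_α(x) = x^3 - 1089

α satisfies α^3 = 1089, so x^3 - 1089 annihilates α. By the rational root test, a rational root p/q (in lowest terms) of x^3 - 1089 would satisfy p^3 = 1089 q^3, forcing q = 1 and p^3 = 1089; but 1089 is not a perfect cube, contradiction. A monic cubic over Q with no rational root is irreducible (any nontrivial factorization would include a linear factor). Hence x^3 - 1089 is the minimal polynomial of α, and in particular [Q(α):Q] = 3.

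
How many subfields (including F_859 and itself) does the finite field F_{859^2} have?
F_{859^2} has 2 subfields

The subfields of F_{p^n} are exactly the fields F_{p^d} for d | n (each is the fixed field of the unique index-d subgroup of Gal(F_{p^n}/F_p) ≅ Z/nZ). The divisors of n = 2 are {1, 2}, giving 2 subfields: F_{859^1}, F_{859^2}.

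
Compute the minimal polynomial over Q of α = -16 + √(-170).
m_α(x) = x^2 + 32x + 426

From α + 16 = √(-170), squaring gives (α + 16)^2 = -170, i.e. α^2 + 32α + 256 = -170, so α^2 + 32α + 426 = 0. The discriminant of x^2 + 32x + 426 is (32)^2 - 4·(426) = 1024 - 1704 = -680, and 4·(-170) is not a perfect square in Q since -170 is squarefree and ≠ 1. Hence x^2 + 32x + 426 is irreducible over Q and is the minimal polynomial of α.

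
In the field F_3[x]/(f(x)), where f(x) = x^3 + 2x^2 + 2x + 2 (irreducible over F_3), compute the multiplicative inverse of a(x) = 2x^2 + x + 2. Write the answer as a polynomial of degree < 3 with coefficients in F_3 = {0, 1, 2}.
a(x)^(-1) ≡ 2x^2 + 2 (mod f(x))

Since f is irreducible over F_3, F_3[x]/(f) is a field and a(x) ≠ 0 has an inverse. Apply the extended Euclidean algorithm to f(x) and a(x) in F_3[x]: f(x) = (2x)·a(x) + (x + 2);  a(x) = (2x)·(x + 2) + (2). The last nonzero remainder is the constant 2 = gcd(f, a) in F_3. Back-substituting through the division chain expresses 2 = s(x)·a(x) + t(x)·f(x) with s(x) ≡ x^2 + 1 (mod f), so (x^2 + 1)·a(x) ≡ 2 (mod f). Multiplying by 2^(-1) ≡ 2 in F_3 gives a(x)^(-1) ≡ 2·(x^2 + 1) ≡ 2x^2 + 2 (mod f). Check: (2x^2 + x + 2)·(2x^2 + 2) = x^4 + 2x^3 + 2x^2 + 2x + 1 ≡ 1 (mod x^3 + 2x^2 + 2x + 2).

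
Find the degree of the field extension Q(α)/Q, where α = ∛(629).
[Q(α):Q] = 3

The minimal polynomial of α is x^3 - 629, irreducible over Q since 629 is not a perfect cube (so x^3 - 629 has no rational root). Hence [Q(α):Q] = deg(m_α) = 3.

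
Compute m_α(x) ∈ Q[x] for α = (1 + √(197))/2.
m_α(x) = x^2 - x - 49

From 2α - 1 = √(197), squaring gives (2α - 1)^2 = 197, i.e. 4α^2 - 4α + 1 = 197, so α^2 - α + (1 - 197)/4 = 0. Since 197 ≡ 1 (mod 4), (1 - 197)/4 = -49 ∈ Z. The polynomial x^2 - x - 49 has discriminant 1 - 4·(-49) = 197, which is not a perfect square in Q (d = 197 is squarefree and ≠ 1), so x^2 - x - 49 is irreducible over Q. It is the minimal polynomial of α.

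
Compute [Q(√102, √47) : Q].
[Q(√102, √47) : Q] = 4

[Q(√102):Q] = 2 (min poly x^2 - 102, irreducible since 102 is squarefree > 1). For the top step, suppose √47 ∈ Q(√102), say √47 = c + d√102 with c, d ∈ Q. Squaring: 47 = c^2 + 102d^2 + 2cd√102. Since √102 ∉ Q this forces 2cd = 0. If d = 0 then √47 = c ∈ Q, contradicting 47 squarefree > 1. If c = 0 then 47 = 102d^2, so 102·47 = (102d)^2 is a perfect square in Q — but 102·47 = 4794 is not a perfect square (since 102 and 47 are distinct squarefree integers). Contradiction. Hence √47 ∉ Q(√102), so x^2 - 47 stays irreducible over Q(√102) and [Q(√102, √47) : Q(√102)] = 2. By the tower law, [Q(√102, √47) : Q] = 2 · 2 = 4.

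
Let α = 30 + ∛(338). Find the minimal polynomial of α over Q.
m_α(x) = x^3 - 90x^2 + 2700x - 27338

Set β = α - 30 = ∛(338), so β^3 = 338. Then (α - 30)^3 - 338 = 0, i.e. α is a root of g(x) = (x - 30)^3 - 338 = x^3 - 90x^2 + 2700x - 27338. Since g(x) = h(x - 30) where h(x) = x^3 - 338, and h is irreducible over Q (because 338 is not a perfect cube, so h has no rational root, and a monic cubic with no rational root is irreducible), g is also irreducible (irreducibility is preserved under the substitution x → x - 30). Hence m_α(x) = x^3 - 90x^2 + 2700x - 27338.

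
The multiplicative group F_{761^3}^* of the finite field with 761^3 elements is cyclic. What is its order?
|F_{761^3}^*| = 440711080

F_{761^3} has 761^3 = 440711081 elements; its multiplicative group consists of all nonzero elements, so |F_{761^3}^*| = 440711081 - 1 = 440711080. (It is cyclic since any finite subgroup of the multiplicative group of a field is cyclic.)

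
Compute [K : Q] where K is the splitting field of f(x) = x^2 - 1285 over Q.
[K : Q] = 2

f(x) = x^2 - 1285 factors as (x - √1285)(x + √1285). The splitting field is K = Q(√1285). Since 1285 is squarefree and > 1, it is not a perfect square, so x^2 - 1285 is irreducible over Q and [Q(√1285) : Q] = 2. Hence [K : Q] = 2.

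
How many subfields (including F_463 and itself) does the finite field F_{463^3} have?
F_{463^3} has 2 subfields

The subfields of F_{p^n} are exactly the fields F_{p^d} for d | n (each is the fixed field of the unique index-d subgroup of Gal(F_{p^n}/F_p) ≅ Z/nZ). The divisors of n = 3 are {1, 3}, giving 2 subfields: F_{463^1}, F_{463^3}.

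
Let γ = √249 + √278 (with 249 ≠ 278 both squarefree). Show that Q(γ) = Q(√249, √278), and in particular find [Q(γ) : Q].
[Q(γ) : Q] = 4 (equivalently, Q(γ) = Q(√249, √278))

Obviously Q(γ) ⊆ Q(√249, √278), and [Q(√249, √278):Q] = 4 (since 249, 278 are distinct squarefree integers > 1 with 69222 not a perfect square). To show equality we compute the minimal polynomial of γ. From γ = √249 + √278: γ^2 = 249 + 2√(69222) + 278 = 527 + 2√(69222), so γ^2 - 527 = 2√(69222); squaring, (γ^2 - 527)^2 = 4·69222, i.e. γ^4 - 1054γ^2 + 277729 - 276888 = 0, i.e. γ^4 - 1054γ^2 + 841 = 0. So γ is a root of x^4 - 1054x^2 + 841. This polynomial is irreducible over Q: it has no rational root (each ±√249 ± √278 is irrational), and any factorization into two quadratics over Q would force √(69222) ∈ Q (pairing opposite roots) or √249, √278 ∈ Q (other pairings), all impossible. Hence [Q(γ):Q] = 4 = [Q(√249, √278):Q], so Q(γ) = Q(√249, √278).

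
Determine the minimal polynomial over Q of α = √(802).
m_α(x) = x^2 - 802

α satisfies α^2 - 802 = 0, so x^2 - 802 annihilates α. Since d = 802 is squarefree and ≠ 1, it is not a perfect square in Q, so x^2 - 802 has no rational root and is therefore irreducible over Q (a degree-2 polynomial over a field is irreducible iff it has no root). Hence m_α(x) = x^2 - 802.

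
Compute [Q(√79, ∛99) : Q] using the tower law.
[Q(√79, ∛99) : Q] = 6

Let L = Q(√79, ∛99). Since Q(√79) ⊂ L and [Q(√79):Q] = 2, the tower law gives 2 | [L:Q]. Likewise Q(∛99) ⊂ L with [Q(∛99):Q] = 3 (because 99 is not a perfect cube), so 3 | [L:Q]. As gcd(2,3) = 1, [L:Q] is divisible by 6. Conversely L is generated over Q by √79 and ∛99, so [L:Q] ≤ 2·3 = 6. Therefore [Q(√79, ∛99) : Q] = 6.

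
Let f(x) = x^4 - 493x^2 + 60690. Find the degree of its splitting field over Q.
[K : Q] = 4

Solving the quadratic in x^2: x^2 = (493 ± √(493^2 - 4·60690))/2 = (493 ± √289)/2 = (493 ± 17)/2, giving x^2 = 255 or x^2 = 238. So f(x) = (x^2 - 255)(x^2 - 238) and the roots of f are ±√255, ±√238. Hence the splitting field is K = Q(√255, √238). Since 255 and 238 are distinct squarefree integers > 1, their product 60690 is not a perfect square, so √238 ∉ Q(√255). By the tower law [K:Q] = [Q(√255,√238):Q(√255)] · [Q(√255):Q] = 2 · 2 = 4.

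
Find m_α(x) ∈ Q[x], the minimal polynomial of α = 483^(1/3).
m_α(x) = x^3 - 483

α satisfies α^3 = 483, so x^3 - 483 annihilates α. By the rational root test, a rational root p/q (in lowest terms) of x^3 - 483 would satisfy p^3 = 483 q^3, forcing q = 1 and p^3 = 483; but 483 is not a perfect cube, contradiction. A monic cubic over Q with no rational root is irreducible (any nontrivial factorization would include a linear factor). Hence x^3 - 483 is the minimal polynomial of α, and in particular [Q(α):Q] = 3.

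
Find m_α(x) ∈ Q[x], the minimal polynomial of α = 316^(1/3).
m_α(x) = x^3 - 316

α satisfies α^3 = 316, so x^3 - 316 annihilates α. By the rational root test, a rational root p/q (in lowest terms) of x^3 - 316 would satisfy p^3 = 316 q^3, forcing q = 1 and p^3 = 316; but 316 is not a perfect cube, contradiction. A monic cubic over Q with no rational root is irreducible (any nontrivial factorization would include a linear factor). Hence x^3 - 316 is the minimal polynomial of α, and in particular [Q(α):Q] = 3.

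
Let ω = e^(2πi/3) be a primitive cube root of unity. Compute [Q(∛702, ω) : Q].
[Q(∛702, ω) : Q] = 6

[Q(∛702):Q] = 3 (min poly x^3 - 702, irreducible since 702 is not a perfect cube). [Q(ω):Q] = 2 (min poly x^2 + x + 1). Since Q(∛702) ⊂ R and ω ∉ R, we have ω ∉ Q(∛702), so x^2 + x + 1 remains irreducible over Q(∛702) and [Q(∛702, ω) : Q(∛702)] = 2. By the tower law, [Q(∛702, ω) : Q] = 3 · 2 = 6. (In fact Q(∛702, ω) is the splitting field of x^3 - 702 over Q.)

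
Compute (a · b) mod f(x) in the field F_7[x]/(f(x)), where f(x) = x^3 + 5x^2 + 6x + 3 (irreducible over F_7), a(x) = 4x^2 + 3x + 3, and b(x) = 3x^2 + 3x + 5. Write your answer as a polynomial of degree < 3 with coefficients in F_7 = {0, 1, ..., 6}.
a · b ≡ 5x + 6 (mod f(x))

Multiply in F_7[x]: a(x)·b(x) = (4x^2 + 3x + 3)·(3x^2 + 3x + 5) = 5x^4 + 3x^2 + 3x + 1. This has degree ≥ 3, so divide by f(x) over F_7: 5x^4 + 3x^2 + 3x + 1 = (5x + 3)·(x^3 + 5x^2 + 6x + 3) + (5x + 6). Hence a·b ≡ 5x + 6 (mod f). (F_7[x]/(f) is a field with 7^3 = 343 elements since f is irreducible of degree 3.)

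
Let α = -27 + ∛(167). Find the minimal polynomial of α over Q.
m_α(x) = x^3 + 81x^2 + 2187x + 19516

Set β = α + 27 = ∛(167), so β^3 = 167. Then (α + 27)^3 - 167 = 0, i.e. α is a root of g(x) = (x + 27)^3 - 167 = x^3 + 81x^2 + 2187x + 19516. Since g(x) = h(x + 27) where h(x) = x^3 - 167, and h is irreducible over Q (because 167 is not a perfect cube, so h has no rational root, and a monic cubic with no rational root is irreducible), g is also irreducible (irreducibility is preserved under the substitution x → x + 27). Hence m_α(x) = x^3 + 81x^2 + 2187x + 19516.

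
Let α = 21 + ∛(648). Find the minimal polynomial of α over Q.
m_α(x) = x^3 - 63x^2 + 1323x - 9909

Set β = α - 21 = ∛(648), so β^3 = 648. Then (α - 21)^3 - 648 = 0, i.e. α is a root of g(x) = (x - 21)^3 - 648 = x^3 - 63x^2 + 1323x - 9909. Since g(x) = h(x - 21) where h(x) = x^3 - 648, and h is irreducible over Q (because 648 is not a perfect cube, so h has no rational root, and a monic cubic with no rational root is irreducible), g is also irreducible (irreducibility is preserved under the substitution x → x - 21). Hence m_α(x) = x^3 - 63x^2 + 1323x - 9909.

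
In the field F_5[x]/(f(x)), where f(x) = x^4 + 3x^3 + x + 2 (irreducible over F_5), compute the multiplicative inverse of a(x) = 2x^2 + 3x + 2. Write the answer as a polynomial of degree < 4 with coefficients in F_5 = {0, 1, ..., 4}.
a(x)^(-1) ≡ 3x^2 + 2x + 4 (mod f(x))

Since f is irreducible over F_5, F_5[x]/(f) is a field and a(x) ≠ 0 has an inverse. Apply the extended Euclidean algorithm to f(x) and a(x) in F_5[x]: f(x) = (3x^2 + 2x + 4)·a(x) + (4). The last nonzero remainder is the constant 4 = gcd(f, a) in F_5. Back-substituting through the division chain expresses 4 = s(x)·a(x) + t(x)·f(x) with s(x) ≡ 2x^2 + 3x + 1 (mod f), so (2x^2 + 3x + 1)·a(x) ≡ 4 (mod f). Multiplying by 4^(-1) ≡ 4 in F_5 gives a(x)^(-1) ≡ 4·(2x^2 + 3x + 1) ≡ 3x^2 + 2x + 4 (mod f). Check: (2x^2 + 3x + 2)·(3x^2 + 2x + 4) = x^4 + 3x^3 + x + 3 ≡ 1 (mod x^4 + 3x^3 + x + 2).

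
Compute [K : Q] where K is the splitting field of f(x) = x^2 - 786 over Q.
[K : Q] = 2

f(x) = x^2 - 786 factors as (x - √786)(x + √786). The splitting field is K = Q(√786). Since 786 is squarefree and > 1, it is not a perfect square, so x^2 - 786 is irreducible over Q and [Q(√786) : Q] = 2. Hence [K : Q] = 2.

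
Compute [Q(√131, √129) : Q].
[Q(√131, √129) : Q] = 4

[Q(√131):Q] = 2 (min poly x^2 - 131, irreducible since 131 is squarefree > 1). For the top step, suppose √129 ∈ Q(√131), say √129 = c + d√131 with c, d ∈ Q. Squaring: 129 = c^2 + 131d^2 + 2cd√131. Since √131 ∉ Q this forces 2cd = 0. If d = 0 then √129 = c ∈ Q, contradicting 129 squarefree > 1. If c = 0 then 129 = 131d^2, so 131·129 = (131d)^2 is a perfect square in Q — but 131·129 = 16899 is not a perfect square (since 131 and 129 are distinct squarefree integers). Contradiction. Hence √129 ∉ Q(√131), so x^2 - 129 stays irreducible over Q(√131) and [Q(√131, √129) : Q(√131)] = 2. By the tower law, [Q(√131, √129) : Q] = 2 · 2 = 4.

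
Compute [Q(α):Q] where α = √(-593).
[Q(α):Q] = 2

[Q(α):Q] equals the degree of the minimal polynomial of α. Here α^2 = -593 and x^2 + 593 is irreducible (d = -593 is squarefree, ≠ 1, hence not a square), so deg(m_α) = 2. Thus [Q(α):Q] = 2.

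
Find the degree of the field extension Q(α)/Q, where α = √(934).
[Q(α):Q] = 2

[Q(α):Q] equals the degree of the minimal polynomial of α. Here α^2 = 934 and x^2 - 934 is irreducible (d = 934 is squarefree, ≠ 1, hence not a square), so deg(m_α) = 2. Thus [Q(α):Q] = 2.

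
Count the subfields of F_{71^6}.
F_{71^6} has 4 subfields

The subfields of F_{p^n} are exactly the fields F_{p^d} for d | n (each is the fixed field of the unique index-d subgroup of Gal(F_{p^n}/F_p) ≅ Z/nZ). The divisors of n = 6 are {1, 2, 3, 6}, giving 4 subfields: F_{71^1}, F_{71^2}, F_{71^3}, F_{71^6}.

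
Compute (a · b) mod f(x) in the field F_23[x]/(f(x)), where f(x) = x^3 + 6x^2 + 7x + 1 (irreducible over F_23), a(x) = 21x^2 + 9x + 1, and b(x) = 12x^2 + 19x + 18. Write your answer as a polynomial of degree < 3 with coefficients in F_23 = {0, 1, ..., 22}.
a · b ≡ 20x^2 + 18x + 11 (mod f(x))

Multiply in F_23[x]: a(x)·b(x) = (21x^2 + 9x + 1)·(12x^2 + 19x + 18) = 22x^4 + x^3 + 9x^2 + 20x + 18. This has degree ≥ 3, so divide by f(x) over F_23: 22x^4 + x^3 + 9x^2 + 20x + 18 = (22x + 7)·(x^3 + 6x^2 + 7x + 1) + (20x^2 + 18x + 11). Hence a·b ≡ 20x^2 + 18x + 11 (mod f). (F_23[x]/(f) is a field with 23^3 = 12167 elements since f is irreducible of degree 3.)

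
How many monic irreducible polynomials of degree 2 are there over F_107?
There are 5671 monic irreducible polynomials of degree 2 over F_107

Each element of F_{107^2} that lies in no proper subfield is a root of exactly one monic irreducible of degree 2 over F_107, and each such polynomial has 2 distinct roots in F_{107^2}. By Möbius inversion the count is N_107(2) = (1/2) Σ_{d|2} μ(2/d) · 107^d = (1/2)(μ(2)·107^1 + μ(1)·107^2) = 11342/2 = 5671.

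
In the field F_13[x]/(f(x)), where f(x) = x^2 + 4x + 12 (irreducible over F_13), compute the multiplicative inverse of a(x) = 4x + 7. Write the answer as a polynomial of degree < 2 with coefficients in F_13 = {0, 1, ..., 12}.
a(x)^(-1) ≡ 4x + 9 (mod f(x))

Since f is irreducible over F_13, F_13[x]/(f) is a field and a(x) ≠ 0 has an inverse. Apply the extended Euclidean algorithm to f(x) and a(x) in F_13[x]: f(x) = (10x + 3)·a(x) + (4). The last nonzero remainder is the constant 4 = gcd(f, a) in F_13. Back-substituting through the division chain expresses 4 = s(x)·a(x) + t(x)·f(x) with s(x) ≡ 3x + 10 (mod f), so (3x + 10)·a(x) ≡ 4 (mod f). Multiplying by 4^(-1) ≡ 10 in F_13 gives a(x)^(-1) ≡ 10·(3x + 10) ≡ 4x + 9 (mod f). Check: (4x + 7)·(4x + 9) = 3x^2 + 12x + 11 ≡ 1 (mod x^2 + 4x + 12).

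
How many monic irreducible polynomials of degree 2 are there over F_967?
There are 467061 monic irreducible polynomials of degree 2 over F_967

Each element of F_{967^2} that lies in no proper subfield is a root of exactly one monic irreducible of degree 2 over F_967, and each such polynomial has 2 distinct roots in F_{967^2}. By Möbius inversion the count is N_967(2) = (1/2) Σ_{d|2} μ(2/d) · 967^d = (1/2)(μ(2)·967^1 + μ(1)·967^2) = 934122/2 = 467061.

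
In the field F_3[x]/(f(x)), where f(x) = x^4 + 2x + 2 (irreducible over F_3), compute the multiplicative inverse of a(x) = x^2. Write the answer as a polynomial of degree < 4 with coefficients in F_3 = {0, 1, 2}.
a(x)^(-1) ≡ 2x^3 + x^2 + 1 (mod f(x))

Since f is irreducible over F_3, F_3[x]/(f) is a field and a(x) ≠ 0 has an inverse. Apply the extended Euclidean algorithm to f(x) and a(x) in F_3[x]: f(x) = (x^2)·a(x) + (2x + 2);  a(x) = (2x + 1)·(2x + 2) + (1). The last nonzero remainder is the constant 1 = gcd(f, a) in F_3. Back-substituting through the division chain expresses 1 = s(x)·a(x) + t(x)·f(x) with s(x) ≡ 2x^3 + x^2 + 1 (mod f), so a(x)^(-1) ≡ s(x) = 2x^3 + x^2 + 1 (mod f). Check: (x^2)·(2x^3 + x^2 + 1) = 2x^5 + x^4 + x^2 ≡ 1 (mod x^4 + 2x + 2).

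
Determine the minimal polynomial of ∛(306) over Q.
m_α(x) = x^3 - 306

α satisfies α^3 = 306, so x^3 - 306 annihilates α. By the rational root test, a rational root p/q (in lowest terms) of x^3 - 306 would satisfy p^3 = 306 q^3, forcing q = 1 and p^3 = 306; but 306 is not a perfect cube, contradiction. A monic cubic over Q with no rational root is irreducible (any nontrivial factorization would include a linear factor). Hence x^3 - 306 is the minimal polynomial of α, and in particular [Q(α):Q] = 3.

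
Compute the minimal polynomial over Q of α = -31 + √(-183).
m_α(x) = x^2 + 62x + 1144

From α + 31 = √(-183), squaring gives (α + 31)^2 = -183, i.e. α^2 + 62α + 961 = -183, so α^2 + 62α + 1144 = 0. The discriminant of x^2 + 62x + 1144 is (62)^2 - 4·(1144) = 3844 - 4576 = -732, and 4·(-183) is not a perfect square in Q since -183 is squarefree and ≠ 1. Hence x^2 + 62x + 1144 is irreducible over Q and is the minimal polynomial of α.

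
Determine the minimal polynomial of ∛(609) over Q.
m_α(x) = x^3 - 609

α satisfies α^3 = 609, so x^3 - 609 annihilates α. By the rational root test, a rational root p/q (in lowest terms) of x^3 - 609 would satisfy p^3 = 609 q^3, forcing q = 1 and p^3 = 609; but 609 is not a perfect cube, contradiction. A monic cubic over Q with no rational root is irreducible (any nontrivial factorization would include a linear factor). Hence x^3 - 609 is the minimal polynomial of α, and in particular [Q(α):Q] = 3.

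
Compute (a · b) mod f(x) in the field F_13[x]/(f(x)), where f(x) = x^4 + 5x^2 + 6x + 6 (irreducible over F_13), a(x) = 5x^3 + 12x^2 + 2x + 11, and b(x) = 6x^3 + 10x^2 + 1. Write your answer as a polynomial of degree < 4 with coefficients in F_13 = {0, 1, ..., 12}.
a · b ≡ 3x^3 + 2x^2 + 2x + 2 (mod f(x))

Multiply in F_13[x]: a(x)·b(x) = (5x^3 + 12x^2 + 2x + 11)·(6x^3 + 10x^2 + 1) = 4x^6 + 5x^5 + 2x^4 + 5x^2 + 2x + 11. This has degree ≥ 4, so divide by f(x) over F_13: 4x^6 + 5x^5 + 2x^4 + 5x^2 + 2x + 11 = (4x^2 + 5x + 8)·(x^4 + 5x^2 + 6x + 6) + (3x^3 + 2x^2 + 2x + 2). Hence a·b ≡ 3x^3 + 2x^2 + 2x + 2 (mod f). (F_13[x]/(f) is a field with 13^4 = 28561 elements since f is irreducible of degree 4.)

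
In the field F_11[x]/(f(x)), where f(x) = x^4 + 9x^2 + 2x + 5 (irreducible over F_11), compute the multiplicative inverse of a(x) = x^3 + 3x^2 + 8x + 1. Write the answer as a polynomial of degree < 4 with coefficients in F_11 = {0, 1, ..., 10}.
a(x)^(-1) ≡ 10x^3 + 5x^2 + 9x + 5 (mod f(x))

Since f is irreducible over F_11, F_11[x]/(f) is a field and a(x) ≠ 0 has an inverse. Apply the extended Euclidean algorithm to f(x) and a(x) in F_11[x]: f(x) = (x + 8)·a(x) + (10x^2 + 3x + 8);  a(x) = (10x + 5)·(10x^2 + 3x + 8) + (x + 5);  (10x^2 + 3x + 8) = (10x + 8)·(x + 5) + (1). The last nonzero remainder is the constant 1 = gcd(f, a) in F_11. Back-substituting through the division chain expresses 1 = s(x)·a(x) + t(x)·f(x) with s(x) ≡ 10x^3 + 5x^2 + 9x + 5 (mod f), so a(x)^(-1) ≡ s(x) = 10x^3 + 5x^2 + 9x + 5 (mod f). Check: (x^3 + 3x^2 + 8x + 1)·(10x^3 + 5x^2 + 9x + 5) = 10x^6 + 2x^5 + 5x^4 + 5x^3 + 4x^2 + 5x + 5 ≡ 1 (mod x^4 + 9x^2 + 2x + 5).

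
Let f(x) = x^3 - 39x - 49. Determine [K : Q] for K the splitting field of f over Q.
[K : Q] = 6

By the rational root test, any rational root of the monic integer polynomial f(x) = x^3 - 39x - 49 must be an integer dividing the constant term -49, i.e. one of ±{1, 7, 49}. Evaluating: f(1) = -87, f(-1) = -11, f(7) = 21, f(-7) = -119, f(49) = 115689, f(-49) = -115787; none is 0, so f has no rational root and is therefore irreducible over Q (a cubic with no linear factor over a field is irreducible). For an irreducible cubic, the Galois group is A_3 or S_3 according as the discriminant disc(f) = -4a^3 - 27b^2 = -4·(-39)^3 - 27·(-49)^2 = 172449 is or is not a square in Q. Here disc(f) = 172449 is not a perfect square in Q, so the Galois group of f over Q is not contained in A_3 and must be all of S_3. The splitting field has degree |S_3| = 6 over Q, so [K : Q] = 6.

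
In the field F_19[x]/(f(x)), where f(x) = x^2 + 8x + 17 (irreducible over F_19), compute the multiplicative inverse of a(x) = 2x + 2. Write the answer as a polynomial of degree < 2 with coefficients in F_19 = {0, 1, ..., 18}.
a(x)^(-1) ≡ 18x + 12 (mod f(x))

Since f is irreducible over F_19, F_19[x]/(f) is a field and a(x) ≠ 0 has an inverse. Apply the extended Euclidean algorithm to f(x) and a(x) in F_19[x]: f(x) = (10x + 13)·a(x) + (10). The last nonzero remainder is the constant 10 = gcd(f, a) in F_19. Back-substituting through the division chain expresses 10 = s(x)·a(x) + t(x)·f(x) with s(x) ≡ 9x + 6 (mod f), so (9x + 6)·a(x) ≡ 10 (mod f). Multiplying by 10^(-1) ≡ 2 in F_19 gives a(x)^(-1) ≡ 2·(9x + 6) ≡ 18x + 12 (mod f). Check: (2x + 2)·(18x + 12) = 17x^2 + 3x + 5 ≡ 1 (mod x^2 + 8x + 17).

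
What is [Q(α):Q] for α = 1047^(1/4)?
[Q(α):Q] = 4

α is a root of x^4 - 1047. By Eisenstein's criterion at the prime p = 3 (which divides the constant term 1047 but p^2 = 9 does not, since 1047 is squarefree), x^4 - 1047 is irreducible over Q. Hence [Q(α):Q] = 4.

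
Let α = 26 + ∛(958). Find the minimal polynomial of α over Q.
m_α(x) = x^3 - 78x^2 + 2028x - 18534

Set β = α - 26 = ∛(958), so β^3 = 958. Then (α - 26)^3 - 958 = 0, i.e. α is a root of g(x) = (x - 26)^3 - 958 = x^3 - 78x^2 + 2028x - 18534. Since g(x) = h(x - 26) where h(x) = x^3 - 958, and h is irreducible over Q (because 958 is not a perfect cube, so h has no rational root, and a monic cubic with no rational root is irreducible), g is also irreducible (irreducibility is preserved under the substitution x → x - 26). Hence m_α(x) = x^3 - 78x^2 + 2028x - 18534.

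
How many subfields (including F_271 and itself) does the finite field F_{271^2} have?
F_{271^2} has 2 subfields

The subfields of F_{p^n} are exactly the fields F_{p^d} for d | n (each is the fixed field of the unique index-d subgroup of Gal(F_{p^n}/F_p) ≅ Z/nZ). The divisors of n = 2 are {1, 2}, giving 2 subfields: F_{271^1}, F_{271^2}.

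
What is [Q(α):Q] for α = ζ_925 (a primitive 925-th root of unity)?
[Q(α):Q] = 720

The minimal polynomial of ζ_925 over Q is the 925-th cyclotomic polynomial Φ_925(x), which is irreducible over Q and has degree φ(925) = 720. Hence [Q(α):Q] = φ(925) = 720.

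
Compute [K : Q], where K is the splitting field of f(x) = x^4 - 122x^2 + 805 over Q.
[K : Q] = 4

Solving the quadratic in x^2: x^2 = (122 ± √(122^2 - 4·805))/2 = (122 ± √11664)/2 = (122 ± 108)/2, giving x^2 = 115 or x^2 = 7. So f(x) = (x^2 - 115)(x^2 - 7) and the roots of f are ±√115, ±√7. Hence the splitting field is K = Q(√115, √7). Since 115 and 7 are distinct squarefree integers > 1, their product 805 is not a perfect square, so √7 ∉ Q(√115). By the tower law [K:Q] = [Q(√115,√7):Q(√115)] · [Q(√115):Q] = 2 · 2 = 4.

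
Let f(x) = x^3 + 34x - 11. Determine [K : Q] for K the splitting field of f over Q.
[K : Q] = 6

By the rational root test, any rational root of the monic integer polynomial f(x) = x^3 + 34x - 11 must be an integer dividing the constant term -11, i.e. one of ±{1, 11}. Evaluating: f(1) = 24, f(-1) = -46, f(11) = 1694, f(-11) = -1716; none is 0, so f has no rational root and is therefore irreducible over Q (a cubic with no linear factor over a field is irreducible). For an irreducible cubic, the Galois group is A_3 or S_3 according as the discriminant disc(f) = -4a^3 - 27b^2 = -4·(34)^3 - 27·(-11)^2 = -160483 is or is not a square in Q. Here disc(f) = -160483 is not a perfect square in Q, so the Galois group of f over Q is not contained in A_3 and must be all of S_3. The splitting field has degree |S_3| = 6 over Q, so [K : Q] = 6.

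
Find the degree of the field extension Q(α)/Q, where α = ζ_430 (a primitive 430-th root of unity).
[Q(α):Q] = 168

The minimal polynomial of ζ_430 over Q is the 430-th cyclotomic polynomial Φ_430(x), which is irreducible over Q and has degree φ(430) = 168. Hence [Q(α):Q] = φ(430) = 168.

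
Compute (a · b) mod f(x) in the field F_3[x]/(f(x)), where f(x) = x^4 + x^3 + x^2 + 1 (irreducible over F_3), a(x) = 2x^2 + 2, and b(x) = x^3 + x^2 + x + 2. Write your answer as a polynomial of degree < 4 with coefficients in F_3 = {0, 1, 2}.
a · b ≡ 2x^3 + 1 (mod f(x))

Multiply in F_3[x]: a(x)·b(x) = (2x^2 + 2)·(x^3 + x^2 + x + 2) = 2x^5 + 2x^4 + x^3 + 2x + 1. This has degree ≥ 4, so divide by f(x) over F_3: 2x^5 + 2x^4 + x^3 + 2x + 1 = (2x)·(x^4 + x^3 + x^2 + 1) + (2x^3 + 1). Hence a·b ≡ 2x^3 + 1 (mod f). (F_3[x]/(f) is a field with 3^4 = 81 elements since f is irreducible of degree 4.)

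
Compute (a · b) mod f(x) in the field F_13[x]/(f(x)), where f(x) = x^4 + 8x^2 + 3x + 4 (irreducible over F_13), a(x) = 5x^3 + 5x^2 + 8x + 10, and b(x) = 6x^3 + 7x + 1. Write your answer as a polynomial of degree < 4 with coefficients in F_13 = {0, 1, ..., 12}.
a · b ≡ 4x^3 + 2x^2 + 1 (mod f(x))

Multiply in F_13[x]: a(x)·b(x) = (5x^3 + 5x^2 + 8x + 10)·(6x^3 + 7x + 1) = 4x^6 + 4x^5 + 5x^4 + 9x^3 + 9x^2 + 10. This has degree ≥ 4, so divide by f(x) over F_13: 4x^6 + 4x^5 + 5x^4 + 9x^3 + 9x^2 + 10 = (4x^2 + 4x + 12)·(x^4 + 8x^2 + 3x + 4) + (4x^3 + 2x^2 + 1). Hence a·b ≡ 4x^3 + 2x^2 + 1 (mod f). (F_13[x]/(f) is a field with 13^4 = 28561 elements since f is irreducible of degree 4.)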